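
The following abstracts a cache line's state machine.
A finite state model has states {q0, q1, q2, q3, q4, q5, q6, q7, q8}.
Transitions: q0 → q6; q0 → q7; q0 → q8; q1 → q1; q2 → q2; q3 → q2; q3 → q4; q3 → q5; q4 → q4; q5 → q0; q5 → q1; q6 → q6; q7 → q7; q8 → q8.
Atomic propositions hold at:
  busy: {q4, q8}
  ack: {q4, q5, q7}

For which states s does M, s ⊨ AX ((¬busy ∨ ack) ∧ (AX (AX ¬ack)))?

{q1, q2, q6}

Sat(¬busy) = {q0, q1, q2, q3, q5, q6, q7}
Sat(¬busy ∨ ack) = {q0, q1, q2, q3, q4, q5, q6, q7}
Sat(¬ack) = {q0, q1, q2, q3, q6, q8}
Sat(AX ¬ack) = {s : every successor in {q0, q1, q2, q3, q6, q8}} = {q1, q2, q5, q6, q8}
Sat(AX (AX ¬ack)) = {s : every successor in {q1, q2, q5, q6, q8}} = {q1, q2, q6, q8}
Sat((¬busy ∨ ack) ∧ (AX (AX ¬ack))) = {q1, q2, q6}
Sat(AX ((¬busy ∨ ack) ∧ (AX (AX ¬ack)))) = {s : every successor in {q1, q2, q6}} = {q1, q2, q6}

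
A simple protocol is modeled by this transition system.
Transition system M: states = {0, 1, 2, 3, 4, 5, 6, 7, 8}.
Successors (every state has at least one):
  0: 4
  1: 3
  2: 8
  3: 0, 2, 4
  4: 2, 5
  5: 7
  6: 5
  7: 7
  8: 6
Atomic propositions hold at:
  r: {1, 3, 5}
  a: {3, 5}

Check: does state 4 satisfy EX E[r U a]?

Yes

E[r U a]: least fixpoint, start Z0 = Sat(a) = {3, 5}, add states in Sat(r) with some successor in Z. Z1 = {1, 3, 5}; fixed.
Sat(E[r U a]) = {1, 3, 5}
Sat(EX E[r U a]) = {s : some successor in {1, 3, 5}} = {1, 4, 6}
4 ∈ Sat(EX E[r U a]) = {1, 4, 6}, so the formula holds at 4.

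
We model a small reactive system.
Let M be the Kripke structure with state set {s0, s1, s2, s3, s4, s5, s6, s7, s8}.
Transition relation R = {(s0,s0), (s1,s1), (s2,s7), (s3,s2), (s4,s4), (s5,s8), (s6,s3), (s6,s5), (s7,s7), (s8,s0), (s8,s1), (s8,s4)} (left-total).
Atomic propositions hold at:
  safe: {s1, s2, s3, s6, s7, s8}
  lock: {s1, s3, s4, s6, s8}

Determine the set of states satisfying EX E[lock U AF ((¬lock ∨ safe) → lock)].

{s1, s4, s5, s6, s8}

Sat(¬lock) = {s0, s2, s5, s7}
Sat(¬lock ∨ safe) = {s0, s1, s2, s3, s5, s6, s7, s8}
Sat((¬lock ∨ safe) → lock) = {s1, s3, s4, s6, s8}
AF ((¬lock ∨ safe) → lock): least fixpoint, start Z0 = {s1, s3, s4, s6, s8}, add states with every successor in Z. Z1 = {s1, s3, s4, s5, s6, s8}; fixed.
Sat(AF ((¬lock ∨ safe) → lock)) = {s1, s3, s4, s5, s6, s8}
E[lock U AF ((¬lock ∨ safe) → lock)]: least fixpoint, start Z0 = Sat(AF ((¬lock ∨ safe) → lock)) = {s1, s3, s4, s5, s6, s8}, add states in Sat(lock) with some successor in Z. Already a fixed point.
Sat(E[lock U AF ((¬lock ∨ safe) → lock)]) = {s1, s3, s4, s5, s6, s8}
Sat(EX E[lock U AF ((¬lock ∨ safe) → lock)]) = {s : some successor in {s1, s3, s4, s5, s6, s8}} = {s1, s4, s5, s6, s8}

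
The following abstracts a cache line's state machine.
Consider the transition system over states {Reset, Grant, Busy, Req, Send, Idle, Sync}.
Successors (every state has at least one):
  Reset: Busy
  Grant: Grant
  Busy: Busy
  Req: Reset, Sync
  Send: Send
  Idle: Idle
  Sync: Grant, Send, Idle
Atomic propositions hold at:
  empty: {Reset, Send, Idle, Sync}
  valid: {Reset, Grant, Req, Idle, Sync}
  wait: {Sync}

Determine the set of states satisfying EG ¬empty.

Sat(¬empty) = {Grant, Busy, Req}
EG ¬empty: greatest fixpoint, start Z0 = {Grant, Busy, Req}, keep only states in Sat with some successor in Z. Z1 = {Grant, Busy}; fixed.
Sat(EG ¬empty) = {Grant, Busy}

{Grant, Busy}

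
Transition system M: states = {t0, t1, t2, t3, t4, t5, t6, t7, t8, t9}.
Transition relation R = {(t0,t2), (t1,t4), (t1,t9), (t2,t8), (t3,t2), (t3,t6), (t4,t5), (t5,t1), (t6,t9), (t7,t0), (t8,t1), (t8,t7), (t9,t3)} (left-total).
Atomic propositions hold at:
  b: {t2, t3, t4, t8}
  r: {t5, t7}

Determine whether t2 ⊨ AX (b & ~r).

Sat(~r) = {t0, t1, t2, t3, t4, t6, t8, t9}
Sat(b & ~r) = {t2, t3, t4, t8}
Sat(AX (b & ~r)) = {s : every successor in {t2, t3, t4, t8}} = {t0, t2, t9}
t2 ∈ Sat(AX (b & ~r)) = {t0, t2, t9}, so the formula holds at t2.

Yes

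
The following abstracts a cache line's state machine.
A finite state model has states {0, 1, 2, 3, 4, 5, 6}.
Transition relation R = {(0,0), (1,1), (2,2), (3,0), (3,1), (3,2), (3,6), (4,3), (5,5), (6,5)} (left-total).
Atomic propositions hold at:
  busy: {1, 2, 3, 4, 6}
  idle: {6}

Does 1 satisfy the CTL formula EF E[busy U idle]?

E[busy U idle]: least fixpoint, start Z0 = Sat(idle) = {6}, add states in Sat(busy) with some successor in Z. Z1 = {3, 6}; Z2 = {3, 4, 6}; fixed.
Sat(E[busy U idle]) = {3, 4, 6}
EF E[busy U idle]: least fixpoint, start Z0 = {3, 4, 6}, add states with some successor in Z. Already a fixed point.
Sat(EF E[busy U idle]) = {3, 4, 6}
1 ∉ Sat(EF E[busy U idle]) = {3, 4, 6}, so the formula does not hold at 1.

No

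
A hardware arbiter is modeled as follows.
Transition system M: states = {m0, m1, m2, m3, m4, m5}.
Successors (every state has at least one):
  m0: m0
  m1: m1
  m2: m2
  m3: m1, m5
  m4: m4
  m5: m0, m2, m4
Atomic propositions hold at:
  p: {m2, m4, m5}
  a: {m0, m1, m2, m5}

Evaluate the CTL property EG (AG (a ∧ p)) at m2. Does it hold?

Sat(a ∧ p) = {m2, m5}
AG (a ∧ p): greatest fixpoint, start Z0 = {m2, m5}, keep only states in Sat with every successor in Z. Z1 = {m2}; fixed.
Sat(AG (a ∧ p)) = {m2}
EG (AG (a ∧ p)): greatest fixpoint, start Z0 = {m2}, keep only states in Sat with some successor in Z. Already a fixed point.
Sat(EG (AG (a ∧ p))) = {m2}
m2 ∈ Sat(EG (AG (a ∧ p))) = {m2}, so the formula holds at m2.

Yes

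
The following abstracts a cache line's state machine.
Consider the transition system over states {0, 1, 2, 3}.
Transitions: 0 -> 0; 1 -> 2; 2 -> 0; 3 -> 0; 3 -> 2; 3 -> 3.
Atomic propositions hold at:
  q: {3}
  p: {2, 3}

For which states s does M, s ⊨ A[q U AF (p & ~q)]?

Sat(~q) = {0, 1, 2}
Sat(p & ~q) = {2}
AF (p & ~q): least fixpoint, start Z0 = {2}, add states with every successor in Z. Z1 = {1, 2}; fixed.
Sat(AF (p & ~q)) = {1, 2}
A[q U AF (p & ~q)]: least fixpoint, start Z0 = Sat(AF (p & ~q)) = {1, 2}, add states in Sat(q) with every successor in Z. Already a fixed point.
Sat(A[q U AF (p & ~q)]) = {1, 2}

{1, 2}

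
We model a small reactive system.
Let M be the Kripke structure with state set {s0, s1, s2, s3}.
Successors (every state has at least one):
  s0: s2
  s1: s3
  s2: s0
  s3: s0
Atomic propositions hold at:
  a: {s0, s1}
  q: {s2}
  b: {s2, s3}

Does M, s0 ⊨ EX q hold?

Yes

Sat(EX q) = {s : some successor in {s2}} = {s0}
s0 ∈ Sat(EX q) = {s0}, so the formula holds at s0.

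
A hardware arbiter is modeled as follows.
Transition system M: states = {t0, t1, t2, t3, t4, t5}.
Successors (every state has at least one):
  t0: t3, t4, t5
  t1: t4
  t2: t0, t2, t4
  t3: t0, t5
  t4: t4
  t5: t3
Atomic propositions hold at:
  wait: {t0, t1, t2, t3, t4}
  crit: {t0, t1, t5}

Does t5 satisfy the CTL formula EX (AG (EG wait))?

EG wait: greatest fixpoint, start Z0 = {t0, t1, t2, t3, t4}, keep only states in Sat with some successor in Z. Already a fixed point.
Sat(EG wait) = {t0, t1, t2, t3, t4}
AG (EG wait): greatest fixpoint, start Z0 = {t0, t1, t2, t3, t4}, keep only states in Sat with every successor in Z. Z1 = {t1, t2, t4}; Z2 = {t1, t4}; fixed.
Sat(AG (EG wait)) = {t1, t4}
Sat(EX (AG (EG wait))) = {s : some successor in {t1, t4}} = {t0, t1, t2, t4}
t5 ∉ Sat(EX (AG (EG wait))) = {t0, t1, t2, t4}, so the formula does not hold at t5.

No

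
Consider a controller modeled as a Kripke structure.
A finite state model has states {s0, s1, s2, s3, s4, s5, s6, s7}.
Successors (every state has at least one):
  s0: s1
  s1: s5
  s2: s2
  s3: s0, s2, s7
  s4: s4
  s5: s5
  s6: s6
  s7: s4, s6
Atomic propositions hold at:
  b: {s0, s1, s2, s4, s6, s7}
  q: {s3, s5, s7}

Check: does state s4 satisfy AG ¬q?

Sat(¬q) = {s0, s1, s2, s4, s6}
AG ¬q: greatest fixpoint, start Z0 = {s0, s1, s2, s4, s6}, keep only states in Sat with every successor in Z. Z1 = {s0, s2, s4, s6}; Z2 = {s2, s4, s6}; fixed.
Sat(AG ¬q) = {s2, s4, s6}
s4 ∈ Sat(AG ¬q) = {s2, s4, s6}, so the formula holds at s4.

Yes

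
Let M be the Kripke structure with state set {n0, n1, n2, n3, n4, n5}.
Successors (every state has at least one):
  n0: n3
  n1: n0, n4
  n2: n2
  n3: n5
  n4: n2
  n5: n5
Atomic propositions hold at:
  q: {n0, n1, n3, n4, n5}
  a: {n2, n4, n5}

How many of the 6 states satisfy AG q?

3

AG q: greatest fixpoint, start Z0 = {n0, n1, n3, n4, n5}, keep only states in Sat with every successor in Z. Z1 = {n0, n1, n3, n5}; Z2 = {n0, n3, n5}; fixed.
Sat(AG q) = {n0, n3, n5}
|Sat(AG q)| = |{n0, n3, n5}| = 3.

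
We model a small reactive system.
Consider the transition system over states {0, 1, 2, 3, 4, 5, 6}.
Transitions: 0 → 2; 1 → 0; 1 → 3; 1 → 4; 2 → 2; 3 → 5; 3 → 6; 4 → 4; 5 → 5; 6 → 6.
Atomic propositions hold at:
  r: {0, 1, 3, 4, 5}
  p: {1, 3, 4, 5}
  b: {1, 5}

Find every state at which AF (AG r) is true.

{4, 5}

AG r: greatest fixpoint, start Z0 = {0, 1, 3, 4, 5}, keep only states in Sat with every successor in Z. Z1 = {1, 4, 5}; Z2 = {4, 5}; fixed.
Sat(AG r) = {4, 5}
AF (AG r): least fixpoint, start Z0 = {4, 5}, add states with every successor in Z. Already a fixed point.
Sat(AF (AG r)) = {4, 5}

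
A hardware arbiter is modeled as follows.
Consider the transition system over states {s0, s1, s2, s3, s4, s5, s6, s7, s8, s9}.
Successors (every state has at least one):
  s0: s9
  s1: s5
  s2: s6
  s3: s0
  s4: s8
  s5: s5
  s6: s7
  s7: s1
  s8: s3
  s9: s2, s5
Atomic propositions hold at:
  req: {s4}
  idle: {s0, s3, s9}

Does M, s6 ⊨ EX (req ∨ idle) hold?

No

Sat(req ∨ idle) = {s0, s3, s4, s9}
Sat(EX (req ∨ idle)) = {s : some successor in {s0, s3, s4, s9}} = {s0, s3, s8}
s6 ∉ Sat(EX (req ∨ idle)) = {s0, s3, s8}, so the formula does not hold at s6.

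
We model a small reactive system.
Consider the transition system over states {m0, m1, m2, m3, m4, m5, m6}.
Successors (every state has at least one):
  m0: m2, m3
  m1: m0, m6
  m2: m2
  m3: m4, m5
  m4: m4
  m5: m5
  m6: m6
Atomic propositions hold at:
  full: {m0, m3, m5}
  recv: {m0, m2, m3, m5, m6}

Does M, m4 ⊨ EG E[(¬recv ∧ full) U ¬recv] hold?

Sat(¬recv) = {m1, m4}
Sat(¬recv ∧ full) = ∅
E[(¬recv ∧ full) U ¬recv]: least fixpoint, start Z0 = Sat(¬recv) = {m1, m4}, add states in Sat(¬recv ∧ full) with some successor in Z. Already a fixed point.
Sat(E[(¬recv ∧ full) U ¬recv]) = {m1, m4}
EG E[(¬recv ∧ full) U ¬recv]: greatest fixpoint, start Z0 = {m1, m4}, keep only states in Sat with some successor in Z. Z1 = {m4}; fixed.
Sat(EG E[(¬recv ∧ full) U ¬recv]) = {m4}
m4 ∈ Sat(EG E[(¬recv ∧ full) U ¬recv]) = {m4}, so the formula holds at m4.

Yes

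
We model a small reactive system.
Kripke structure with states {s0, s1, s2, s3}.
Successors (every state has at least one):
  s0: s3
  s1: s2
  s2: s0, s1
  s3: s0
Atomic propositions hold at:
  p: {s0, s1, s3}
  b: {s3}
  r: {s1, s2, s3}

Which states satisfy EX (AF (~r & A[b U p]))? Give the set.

Sat(~r) = {s0}
A[b U p]: least fixpoint, start Z0 = Sat(p) = {s0, s1, s3}, add states in Sat(b) with every successor in Z. Already a fixed point.
Sat(A[b U p]) = {s0, s1, s3}
Sat(~r & A[b U p]) = {s0}
AF (~r & A[b U p]): least fixpoint, start Z0 = {s0}, add states with every successor in Z. Z1 = {s0, s3}; fixed.
Sat(AF (~r & A[b U p])) = {s0, s3}
Sat(EX (AF (~r & A[b U p]))) = {s : some successor in {s0, s3}} = {s0, s2, s3}

{s0, s2, s3}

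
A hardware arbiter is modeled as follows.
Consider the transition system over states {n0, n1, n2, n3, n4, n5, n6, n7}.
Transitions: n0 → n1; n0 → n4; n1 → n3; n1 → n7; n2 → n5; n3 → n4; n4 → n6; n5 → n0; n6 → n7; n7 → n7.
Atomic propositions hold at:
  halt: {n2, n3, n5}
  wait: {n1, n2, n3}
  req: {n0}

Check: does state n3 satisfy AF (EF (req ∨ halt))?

Sat(req ∨ halt) = {n0, n2, n3, n5}
EF (req ∨ halt): least fixpoint, start Z0 = {n0, n2, n3, n5}, add states with some successor in Z. Z1 = {n0, n1, n2, n3, n5}; fixed.
Sat(EF (req ∨ halt)) = {n0, n1, n2, n3, n5}
AF (EF (req ∨ halt)): least fixpoint, start Z0 = {n0, n1, n2, n3, n5}, add states with every successor in Z. Already a fixed point.
Sat(AF (EF (req ∨ halt))) = {n0, n1, n2, n3, n5}
n3 ∈ Sat(AF (EF (req ∨ halt))) = {n0, n1, n2, n3, n5}, so the formula holds at n3.

Yes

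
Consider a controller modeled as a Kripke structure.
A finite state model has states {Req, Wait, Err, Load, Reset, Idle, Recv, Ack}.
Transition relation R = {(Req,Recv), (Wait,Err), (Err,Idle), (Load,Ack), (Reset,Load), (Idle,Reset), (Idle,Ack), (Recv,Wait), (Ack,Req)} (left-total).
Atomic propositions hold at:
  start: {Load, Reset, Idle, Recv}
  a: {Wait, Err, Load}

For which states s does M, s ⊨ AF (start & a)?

Sat(start & a) = {Load}
AF (start & a): least fixpoint, start Z0 = {Load}, add states with every successor in Z. Z1 = {Load, Reset}; fixed.
Sat(AF (start & a)) = {Load, Reset}

{Load, Reset}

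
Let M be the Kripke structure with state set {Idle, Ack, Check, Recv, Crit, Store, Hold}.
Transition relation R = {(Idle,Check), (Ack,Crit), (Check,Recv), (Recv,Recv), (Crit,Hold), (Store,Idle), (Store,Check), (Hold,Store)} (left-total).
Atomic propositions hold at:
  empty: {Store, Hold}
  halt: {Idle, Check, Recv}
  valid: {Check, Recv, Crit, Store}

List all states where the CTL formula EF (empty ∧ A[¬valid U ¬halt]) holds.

{Ack, Crit, Store, Hold}

Sat(¬valid) = {Idle, Ack, Hold}
Sat(¬halt) = {Ack, Crit, Store, Hold}
A[¬valid U ¬halt]: least fixpoint, start Z0 = Sat(¬halt) = {Ack, Crit, Store, Hold}, add states in Sat(¬valid) with every successor in Z. Already a fixed point.
Sat(A[¬valid U ¬halt]) = {Ack, Crit, Store, Hold}
Sat(empty ∧ A[¬valid U ¬halt]) = {Store, Hold}
EF (empty ∧ A[¬valid U ¬halt]): least fixpoint, start Z0 = {Store, Hold}, add states with some successor in Z. Z1 = {Crit, Store, Hold}; Z2 = {Ack, Crit, Store, Hold}; fixed.
Sat(EF (empty ∧ A[¬valid U ¬halt])) = {Ack, Crit, Store, Hold}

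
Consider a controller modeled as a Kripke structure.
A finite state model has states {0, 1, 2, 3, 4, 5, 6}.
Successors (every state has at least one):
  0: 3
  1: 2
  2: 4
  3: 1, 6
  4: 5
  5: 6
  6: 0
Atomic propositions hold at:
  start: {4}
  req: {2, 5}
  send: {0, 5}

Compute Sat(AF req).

AF req: least fixpoint, start Z0 = {2, 5}, add states with every successor in Z. Z1 = {1, 2, 4, 5}; fixed.
Sat(AF req) = {1, 2, 4, 5}

{1, 2, 4, 5}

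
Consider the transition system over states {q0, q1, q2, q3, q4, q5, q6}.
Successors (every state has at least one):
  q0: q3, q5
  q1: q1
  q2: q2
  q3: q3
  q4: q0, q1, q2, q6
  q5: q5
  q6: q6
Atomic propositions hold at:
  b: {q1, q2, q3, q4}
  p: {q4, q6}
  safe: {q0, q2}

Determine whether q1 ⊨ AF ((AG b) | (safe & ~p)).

Yes

AG b: greatest fixpoint, start Z0 = {q1, q2, q3, q4}, keep only states in Sat with every successor in Z. Z1 = {q1, q2, q3}; fixed.
Sat(AG b) = {q1, q2, q3}
Sat(~p) = {q0, q1, q2, q3, q5}
Sat(safe & ~p) = {q0, q2}
Sat((AG b) | (safe & ~p)) = {q0, q1, q2, q3}
AF ((AG b) | (safe & ~p)): least fixpoint, start Z0 = {q0, q1, q2, q3}, add states with every successor in Z. Already a fixed point.
Sat(AF ((AG b) | (safe & ~p))) = {q0, q1, q2, q3}
q1 ∈ Sat(AF ((AG b) | (safe & ~p))) = {q0, q1, q2, q3}, so the formula holds at q1.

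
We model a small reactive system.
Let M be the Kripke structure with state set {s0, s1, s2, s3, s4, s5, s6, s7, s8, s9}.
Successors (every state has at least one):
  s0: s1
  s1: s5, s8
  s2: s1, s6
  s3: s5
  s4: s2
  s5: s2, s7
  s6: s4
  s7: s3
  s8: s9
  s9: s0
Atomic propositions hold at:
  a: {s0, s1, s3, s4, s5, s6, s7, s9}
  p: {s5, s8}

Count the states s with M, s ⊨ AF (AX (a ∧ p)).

Sat(a ∧ p) = {s5}
Sat(AX (a ∧ p)) = {s : every successor in {s5}} = {s3}
AF (AX (a ∧ p)): least fixpoint, start Z0 = {s3}, add states with every successor in Z. Z1 = {s3, s7}; fixed.
Sat(AF (AX (a ∧ p))) = {s3, s7}
|Sat(AF (AX (a ∧ p)))| = |{s3, s7}| = 2.

2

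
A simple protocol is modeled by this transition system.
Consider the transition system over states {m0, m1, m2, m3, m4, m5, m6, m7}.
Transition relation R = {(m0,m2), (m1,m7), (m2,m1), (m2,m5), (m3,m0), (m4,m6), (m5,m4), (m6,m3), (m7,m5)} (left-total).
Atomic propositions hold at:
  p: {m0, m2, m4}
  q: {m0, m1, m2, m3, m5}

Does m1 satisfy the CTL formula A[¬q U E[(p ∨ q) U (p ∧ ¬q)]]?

No

Sat(¬q) = {m4, m6, m7}
Sat(p ∨ q) = {m0, m1, m2, m3, m4, m5}
Sat(p ∧ ¬q) = {m4}
E[(p ∨ q) U (p ∧ ¬q)]: least fixpoint, start Z0 = Sat((p ∧ ¬q)) = {m4}, add states in Sat(p ∨ q) with some successor in Z. Z1 = {m4, m5}; Z2 = {m2, m4, m5}; Z3 = {m0, m2, m4, m5}; Z4 = {m0, m2, m3, m4, m5}; fixed.
Sat(E[(p ∨ q) U (p ∧ ¬q)]) = {m0, m2, m3, m4, m5}
A[¬q U E[(p ∨ q) U (p ∧ ¬q)]]: least fixpoint, start Z0 = Sat(E[(p ∨ q) U (p ∧ ¬q)]) = {m0, m2, m3, m4, m5}, add states in Sat(¬q) with every successor in Z. Z1 = {m0, m2, m3, m4, m5, m6, m7}; fixed.
Sat(A[¬q U E[(p ∨ q) U (p ∧ ¬q)]]) = {m0, m2, m3, m4, m5, m6, m7}
m1 ∉ Sat(A[¬q U E[(p ∨ q) U (p ∧ ¬q)]]) = {m0, m2, m3, m4, m5, m6, m7}, so the formula does not hold at m1.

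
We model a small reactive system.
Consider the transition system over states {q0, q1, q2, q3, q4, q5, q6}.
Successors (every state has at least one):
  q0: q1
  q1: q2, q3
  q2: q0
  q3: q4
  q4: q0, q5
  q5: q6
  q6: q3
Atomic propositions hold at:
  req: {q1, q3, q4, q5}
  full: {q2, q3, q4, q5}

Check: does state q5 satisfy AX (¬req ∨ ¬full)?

Sat(¬req) = {q0, q2, q6}
Sat(¬full) = {q0, q1, q6}
Sat(¬req ∨ ¬full) = {q0, q1, q2, q6}
Sat(AX (¬req ∨ ¬full)) = {s : every successor in {q0, q1, q2, q6}} = {q0, q2, q5}
q5 ∈ Sat(AX (¬req ∨ ¬full)) = {q0, q2, q5}, so the formula holds at q5.

Yes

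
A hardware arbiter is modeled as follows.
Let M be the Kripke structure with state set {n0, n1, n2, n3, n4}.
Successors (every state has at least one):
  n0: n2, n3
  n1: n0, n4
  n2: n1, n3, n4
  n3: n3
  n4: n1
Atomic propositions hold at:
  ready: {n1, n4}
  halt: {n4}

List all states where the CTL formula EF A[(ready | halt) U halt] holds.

{n0, n1, n2, n4}

Sat(ready | halt) = {n1, n4}
A[(ready | halt) U halt]: least fixpoint, start Z0 = Sat(halt) = {n4}, add states in Sat(ready | halt) with every successor in Z. Already a fixed point.
Sat(A[(ready | halt) U halt]) = {n4}
EF A[(ready | halt) U halt]: least fixpoint, start Z0 = {n4}, add states with some successor in Z. Z1 = {n1, n2, n4}; Z2 = {n0, n1, n2, n4}; fixed.
Sat(EF A[(ready | halt) U halt]) = {n0, n1, n2, n4}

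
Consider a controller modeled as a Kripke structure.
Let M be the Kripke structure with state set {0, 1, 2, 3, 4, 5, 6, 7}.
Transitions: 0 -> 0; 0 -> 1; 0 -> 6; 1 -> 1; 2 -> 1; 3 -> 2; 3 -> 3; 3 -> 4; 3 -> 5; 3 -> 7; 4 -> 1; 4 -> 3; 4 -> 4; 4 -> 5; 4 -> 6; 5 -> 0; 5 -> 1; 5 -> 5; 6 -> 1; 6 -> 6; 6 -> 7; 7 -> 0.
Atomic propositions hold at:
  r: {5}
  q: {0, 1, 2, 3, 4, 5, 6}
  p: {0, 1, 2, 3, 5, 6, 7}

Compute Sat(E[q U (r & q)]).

{3, 4, 5}

Sat(r & q) = {5}
E[q U (r & q)]: least fixpoint, start Z0 = Sat((r & q)) = {5}, add states in Sat(q) with some successor in Z. Z1 = {3, 4, 5}; fixed.
Sat(E[q U (r & q)]) = {3, 4, 5}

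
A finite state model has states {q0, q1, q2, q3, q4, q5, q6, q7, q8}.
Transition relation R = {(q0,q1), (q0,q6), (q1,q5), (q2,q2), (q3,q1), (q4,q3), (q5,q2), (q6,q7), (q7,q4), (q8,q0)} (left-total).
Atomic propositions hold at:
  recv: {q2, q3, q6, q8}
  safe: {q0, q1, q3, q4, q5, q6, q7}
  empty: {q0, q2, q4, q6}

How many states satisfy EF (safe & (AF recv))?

8

AF recv: least fixpoint, start Z0 = {q2, q3, q6, q8}, add states with every successor in Z. Z1 = {q2, q3, q4, q5, q6, q8}; Z2 = {q1, q2, q3, q4, q5, q6, q7, q8}; Z3 = {q0, q1, q2, q3, q4, q5, q6, q7, q8}; fixed.
Sat(AF recv) = {q0, q1, q2, q3, q4, q5, q6, q7, q8}
Sat(safe & (AF recv)) = {q0, q1, q3, q4, q5, q6, q7}
EF (safe & (AF recv)): least fixpoint, start Z0 = {q0, q1, q3, q4, q5, q6, q7}, add states with some successor in Z. Z1 = {q0, q1, q3, q4, q5, q6, q7, q8}; fixed.
Sat(EF (safe & (AF recv))) = {q0, q1, q3, q4, q5, q6, q7, q8}
|Sat(EF (safe & (AF recv)))| = |{q0, q1, q3, q4, q5, q6, q7, q8}| = 8.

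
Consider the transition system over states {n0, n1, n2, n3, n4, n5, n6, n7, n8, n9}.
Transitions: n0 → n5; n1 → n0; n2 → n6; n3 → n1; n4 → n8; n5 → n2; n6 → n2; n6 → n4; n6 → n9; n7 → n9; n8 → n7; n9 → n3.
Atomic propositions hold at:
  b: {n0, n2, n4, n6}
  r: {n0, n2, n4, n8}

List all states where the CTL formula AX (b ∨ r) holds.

{n1, n2, n4, n5}

Sat(b ∨ r) = {n0, n2, n4, n6, n8}
Sat(AX (b ∨ r)) = {s : every successor in {n0, n2, n4, n6, n8}} = {n1, n2, n4, n5}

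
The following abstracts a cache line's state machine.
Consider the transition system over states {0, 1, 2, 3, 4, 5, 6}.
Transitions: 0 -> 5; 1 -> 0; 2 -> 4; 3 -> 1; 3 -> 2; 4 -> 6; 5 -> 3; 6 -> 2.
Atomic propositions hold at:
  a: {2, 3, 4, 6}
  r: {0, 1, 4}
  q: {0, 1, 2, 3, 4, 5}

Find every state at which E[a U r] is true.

{0, 1, 2, 3, 4, 6}

E[a U r]: least fixpoint, start Z0 = Sat(r) = {0, 1, 4}, add states in Sat(a) with some successor in Z. Z1 = {0, 1, 2, 3, 4}; Z2 = {0, 1, 2, 3, 4, 6}; fixed.
Sat(E[a U r]) = {0, 1, 2, 3, 4, 6}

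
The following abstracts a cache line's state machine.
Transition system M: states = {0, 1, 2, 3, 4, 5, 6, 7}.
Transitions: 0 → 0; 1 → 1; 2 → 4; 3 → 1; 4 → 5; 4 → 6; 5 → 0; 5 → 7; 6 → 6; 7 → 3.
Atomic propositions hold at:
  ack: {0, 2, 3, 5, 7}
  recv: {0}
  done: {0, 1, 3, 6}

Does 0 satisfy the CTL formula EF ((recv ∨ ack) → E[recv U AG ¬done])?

Sat(recv ∨ ack) = {0, 2, 3, 5, 7}
Sat(¬done) = {2, 4, 5, 7}
AG ¬done: greatest fixpoint, start Z0 = {2, 4, 5, 7}, keep only states in Sat with every successor in Z. Z1 = {2}; Z2 = ∅; fixed.
Sat(AG ¬done) = ∅
E[recv U AG ¬done]: least fixpoint, start Z0 = Sat(AG ¬done) = ∅, add states in Sat(recv) with some successor in Z. Already a fixed point.
Sat(E[recv U AG ¬done]) = ∅
Sat((recv ∨ ack) → E[recv U AG ¬done]) = {1, 4, 6}
EF ((recv ∨ ack) → E[recv U AG ¬done]): least fixpoint, start Z0 = {1, 4, 6}, add states with some successor in Z. Z1 = {1, 2, 3, 4, 6}; Z2 = {1, 2, 3, 4, 6, 7}; Z3 = {1, 2, 3, 4, 5, 6, 7}; fixed.
Sat(EF ((recv ∨ ack) → E[recv U AG ¬done])) = {1, 2, 3, 4, 5, 6, 7}
0 ∉ Sat(EF ((recv ∨ ack) → E[recv U AG ¬done])) = {1, 2, 3, 4, 5, 6, 7}, so the formula does not hold at 0.

No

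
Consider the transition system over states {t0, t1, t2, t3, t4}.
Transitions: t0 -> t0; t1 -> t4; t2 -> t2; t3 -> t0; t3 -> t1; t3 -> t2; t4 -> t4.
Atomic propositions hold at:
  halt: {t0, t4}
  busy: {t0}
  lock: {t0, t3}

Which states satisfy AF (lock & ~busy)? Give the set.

{t3}

Sat(~busy) = {t1, t2, t3, t4}
Sat(lock & ~busy) = {t3}
AF (lock & ~busy): least fixpoint, start Z0 = {t3}, add states with every successor in Z. Already a fixed point.
Sat(AF (lock & ~busy)) = {t3}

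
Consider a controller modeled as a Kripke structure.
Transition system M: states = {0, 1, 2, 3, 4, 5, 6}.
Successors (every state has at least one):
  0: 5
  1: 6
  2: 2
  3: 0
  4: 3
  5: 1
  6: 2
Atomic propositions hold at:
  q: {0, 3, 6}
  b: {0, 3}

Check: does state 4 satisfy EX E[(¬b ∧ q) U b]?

Sat(¬b) = {1, 2, 4, 5, 6}
Sat(¬b ∧ q) = {6}
E[(¬b ∧ q) U b]: least fixpoint, start Z0 = Sat(b) = {0, 3}, add states in Sat(¬b ∧ q) with some successor in Z. Already a fixed point.
Sat(E[(¬b ∧ q) U b]) = {0, 3}
Sat(EX E[(¬b ∧ q) U b]) = {s : some successor in {0, 3}} = {3, 4}
4 ∈ Sat(EX E[(¬b ∧ q) U b]) = {3, 4}, so the formula holds at 4.

Yes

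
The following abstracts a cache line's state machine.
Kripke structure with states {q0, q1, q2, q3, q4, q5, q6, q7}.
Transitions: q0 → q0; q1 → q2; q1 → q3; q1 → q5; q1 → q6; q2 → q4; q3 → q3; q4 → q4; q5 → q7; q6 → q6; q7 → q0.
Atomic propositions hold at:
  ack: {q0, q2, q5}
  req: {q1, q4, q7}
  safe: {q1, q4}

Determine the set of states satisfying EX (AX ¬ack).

Sat(¬ack) = {q1, q3, q4, q6, q7}
Sat(AX ¬ack) = {s : every successor in {q1, q3, q4, q6, q7}} = {q2, q3, q4, q5, q6}
Sat(EX (AX ¬ack)) = {s : some successor in {q2, q3, q4, q5, q6}} = {q1, q2, q3, q4, q6}

{q1, q2, q3, q4, q6}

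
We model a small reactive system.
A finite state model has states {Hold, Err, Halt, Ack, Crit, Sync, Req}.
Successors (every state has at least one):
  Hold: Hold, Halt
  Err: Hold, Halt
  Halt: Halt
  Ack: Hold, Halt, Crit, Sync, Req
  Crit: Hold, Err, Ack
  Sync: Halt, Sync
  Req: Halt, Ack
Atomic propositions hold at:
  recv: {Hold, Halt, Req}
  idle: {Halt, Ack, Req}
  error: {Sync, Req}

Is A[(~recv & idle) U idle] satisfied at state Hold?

Sat(~recv) = {Err, Ack, Crit, Sync}
Sat(~recv & idle) = {Ack}
A[(~recv & idle) U idle]: least fixpoint, start Z0 = Sat(idle) = {Halt, Ack, Req}, add states in Sat(~recv & idle) with every successor in Z. Already a fixed point.
Sat(A[(~recv & idle) U idle]) = {Halt, Ack, Req}
Hold ∉ Sat(A[(~recv & idle) U idle]) = {Halt, Ack, Req}, so the formula does not hold at Hold.

No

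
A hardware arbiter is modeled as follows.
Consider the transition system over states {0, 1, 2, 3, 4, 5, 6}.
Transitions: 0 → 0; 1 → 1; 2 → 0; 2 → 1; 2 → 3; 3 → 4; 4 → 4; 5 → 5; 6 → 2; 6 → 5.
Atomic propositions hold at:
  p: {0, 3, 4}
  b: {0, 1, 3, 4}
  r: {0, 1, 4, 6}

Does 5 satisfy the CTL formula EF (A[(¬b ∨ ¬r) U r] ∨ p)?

Sat(¬b) = {2, 5, 6}
Sat(¬r) = {2, 3, 5}
Sat(¬b ∨ ¬r) = {2, 3, 5, 6}
A[(¬b ∨ ¬r) U r]: least fixpoint, start Z0 = Sat(r) = {0, 1, 4, 6}, add states in Sat(¬b ∨ ¬r) with every successor in Z. Z1 = {0, 1, 3, 4, 6}; Z2 = {0, 1, 2, 3, 4, 6}; fixed.
Sat(A[(¬b ∨ ¬r) U r]) = {0, 1, 2, 3, 4, 6}
Sat(A[(¬b ∨ ¬r) U r] ∨ p) = {0, 1, 2, 3, 4, 6}
EF (A[(¬b ∨ ¬r) U r] ∨ p): least fixpoint, start Z0 = {0, 1, 2, 3, 4, 6}, add states with some successor in Z. Already a fixed point.
Sat(EF (A[(¬b ∨ ¬r) U r] ∨ p)) = {0, 1, 2, 3, 4, 6}
5 ∉ Sat(EF (A[(¬b ∨ ¬r) U r] ∨ p)) = {0, 1, 2, 3, 4, 6}, so the formula does not hold at 5.

No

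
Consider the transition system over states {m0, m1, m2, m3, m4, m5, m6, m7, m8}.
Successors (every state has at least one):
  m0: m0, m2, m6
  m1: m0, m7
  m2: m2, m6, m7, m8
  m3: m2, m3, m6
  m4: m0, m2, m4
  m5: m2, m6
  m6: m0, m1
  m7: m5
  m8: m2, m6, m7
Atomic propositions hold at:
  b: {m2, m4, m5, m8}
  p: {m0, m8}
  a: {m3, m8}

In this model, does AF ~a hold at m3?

No

Sat(~a) = {m0, m1, m2, m4, m5, m6, m7}
AF ~a: least fixpoint, start Z0 = {m0, m1, m2, m4, m5, m6, m7}, add states with every successor in Z. Z1 = {m0, m1, m2, m4, m5, m6, m7, m8}; fixed.
Sat(AF ~a) = {m0, m1, m2, m4, m5, m6, m7, m8}
m3 ∉ Sat(AF ~a) = {m0, m1, m2, m4, m5, m6, m7, m8}, so the formula does not hold at m3.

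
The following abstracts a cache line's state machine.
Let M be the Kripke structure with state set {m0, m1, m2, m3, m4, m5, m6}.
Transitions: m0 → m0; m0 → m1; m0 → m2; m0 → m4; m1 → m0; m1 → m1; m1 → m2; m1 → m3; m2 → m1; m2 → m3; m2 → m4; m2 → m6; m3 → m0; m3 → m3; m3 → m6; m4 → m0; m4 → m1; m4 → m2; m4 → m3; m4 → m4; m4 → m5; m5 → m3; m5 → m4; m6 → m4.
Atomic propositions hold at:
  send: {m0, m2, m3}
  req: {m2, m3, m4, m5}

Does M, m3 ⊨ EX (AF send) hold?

Yes

AF send: least fixpoint, start Z0 = {m0, m2, m3}, add states with every successor in Z. Already a fixed point.
Sat(AF send) = {m0, m2, m3}
Sat(EX (AF send)) = {s : some successor in {m0, m2, m3}} = {m0, m1, m2, m3, m4, m5}
m3 ∈ Sat(EX (AF send)) = {m0, m1, m2, m3, m4, m5}, so the formula holds at m3.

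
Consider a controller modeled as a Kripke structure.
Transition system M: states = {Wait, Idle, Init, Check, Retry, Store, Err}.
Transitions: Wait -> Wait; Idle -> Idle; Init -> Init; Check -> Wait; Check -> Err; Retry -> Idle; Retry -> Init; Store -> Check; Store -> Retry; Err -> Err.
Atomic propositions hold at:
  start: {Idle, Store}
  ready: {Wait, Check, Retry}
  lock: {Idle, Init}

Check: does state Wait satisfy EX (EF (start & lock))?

No

Sat(start & lock) = {Idle}
EF (start & lock): least fixpoint, start Z0 = {Idle}, add states with some successor in Z. Z1 = {Idle, Retry}; Z2 = {Idle, Retry, Store}; fixed.
Sat(EF (start & lock)) = {Idle, Retry, Store}
Sat(EX (EF (start & lock))) = {s : some successor in {Idle, Retry, Store}} = {Idle, Retry, Store}
Wait ∉ Sat(EX (EF (start & lock))) = {Idle, Retry, Store}, so the formula does not hold at Wait.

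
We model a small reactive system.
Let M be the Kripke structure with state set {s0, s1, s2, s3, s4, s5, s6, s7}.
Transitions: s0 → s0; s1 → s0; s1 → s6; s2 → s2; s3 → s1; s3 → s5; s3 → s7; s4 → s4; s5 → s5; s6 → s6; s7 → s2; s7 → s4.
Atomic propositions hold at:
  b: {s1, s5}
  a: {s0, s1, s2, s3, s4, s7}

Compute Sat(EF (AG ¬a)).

Sat(¬a) = {s5, s6}
AG ¬a: greatest fixpoint, start Z0 = {s5, s6}, keep only states in Sat with every successor in Z. Already a fixed point.
Sat(AG ¬a) = {s5, s6}
EF (AG ¬a): least fixpoint, start Z0 = {s5, s6}, add states with some successor in Z. Z1 = {s1, s3, s5, s6}; fixed.
Sat(EF (AG ¬a)) = {s1, s3, s5, s6}

{s1, s3, s5, s6}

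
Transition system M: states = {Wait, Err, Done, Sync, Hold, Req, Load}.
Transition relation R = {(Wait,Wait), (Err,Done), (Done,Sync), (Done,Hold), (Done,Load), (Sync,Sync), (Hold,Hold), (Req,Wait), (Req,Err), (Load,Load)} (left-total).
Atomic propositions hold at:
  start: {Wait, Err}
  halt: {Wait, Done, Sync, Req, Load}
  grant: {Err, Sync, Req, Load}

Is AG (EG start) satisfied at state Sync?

No

EG start: greatest fixpoint, start Z0 = {Wait, Err}, keep only states in Sat with some successor in Z. Z1 = {Wait}; fixed.
Sat(EG start) = {Wait}
AG (EG start): greatest fixpoint, start Z0 = {Wait}, keep only states in Sat with every successor in Z. Already a fixed point.
Sat(AG (EG start)) = {Wait}
Sync ∉ Sat(AG (EG start)) = {Wait}, so the formula does not hold at Sync.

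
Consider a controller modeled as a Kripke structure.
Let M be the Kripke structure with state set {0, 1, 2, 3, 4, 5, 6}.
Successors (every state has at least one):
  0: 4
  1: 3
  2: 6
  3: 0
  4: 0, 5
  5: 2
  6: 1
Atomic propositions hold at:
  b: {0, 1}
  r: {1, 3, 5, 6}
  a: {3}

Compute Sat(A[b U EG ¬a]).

Sat(¬a) = {0, 1, 2, 4, 5, 6}
EG ¬a: greatest fixpoint, start Z0 = {0, 1, 2, 4, 5, 6}, keep only states in Sat with some successor in Z. Z1 = {0, 2, 4, 5, 6}; Z2 = {0, 2, 4, 5}; Z3 = {0, 4, 5}; Z4 = {0, 4}; fixed.
Sat(EG ¬a) = {0, 4}
A[b U EG ¬a]: least fixpoint, start Z0 = Sat(EG ¬a) = {0, 4}, add states in Sat(b) with every successor in Z. Already a fixed point.
Sat(A[b U EG ¬a]) = {0, 4}

{0, 4}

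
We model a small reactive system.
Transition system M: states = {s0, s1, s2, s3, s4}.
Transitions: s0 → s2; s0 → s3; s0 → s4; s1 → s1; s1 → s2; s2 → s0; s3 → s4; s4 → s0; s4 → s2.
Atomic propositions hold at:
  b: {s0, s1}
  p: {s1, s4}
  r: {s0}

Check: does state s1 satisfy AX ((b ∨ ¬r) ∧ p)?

Sat(¬r) = {s1, s2, s3, s4}
Sat(b ∨ ¬r) = {s0, s1, s2, s3, s4}
Sat((b ∨ ¬r) ∧ p) = {s1, s4}
Sat(AX ((b ∨ ¬r) ∧ p)) = {s : every successor in {s1, s4}} = {s3}
s1 ∉ Sat(AX ((b ∨ ¬r) ∧ p)) = {s3}, so the formula does not hold at s1.

No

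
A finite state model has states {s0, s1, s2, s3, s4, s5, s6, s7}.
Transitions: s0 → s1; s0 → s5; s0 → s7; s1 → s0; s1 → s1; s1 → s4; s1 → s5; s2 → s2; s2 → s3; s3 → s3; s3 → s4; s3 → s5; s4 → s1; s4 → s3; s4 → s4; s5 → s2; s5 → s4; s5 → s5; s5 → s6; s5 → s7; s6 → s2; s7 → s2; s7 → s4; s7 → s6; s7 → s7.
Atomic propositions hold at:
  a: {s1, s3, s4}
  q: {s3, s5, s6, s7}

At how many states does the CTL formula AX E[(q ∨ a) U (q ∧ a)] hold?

Sat(q ∨ a) = {s1, s3, s4, s5, s6, s7}
Sat(q ∧ a) = {s3}
E[(q ∨ a) U (q ∧ a)]: least fixpoint, start Z0 = Sat((q ∧ a)) = {s3}, add states in Sat(q ∨ a) with some successor in Z. Z1 = {s3, s4}; Z2 = {s1, s3, s4, s5, s7}; fixed.
Sat(E[(q ∨ a) U (q ∧ a)]) = {s1, s3, s4, s5, s7}
Sat(AX E[(q ∨ a) U (q ∧ a)]) = {s : every successor in {s1, s3, s4, s5, s7}} = {s0, s3, s4}
|Sat(AX E[(q ∨ a) U (q ∧ a)])| = |{s0, s3, s4}| = 3.

3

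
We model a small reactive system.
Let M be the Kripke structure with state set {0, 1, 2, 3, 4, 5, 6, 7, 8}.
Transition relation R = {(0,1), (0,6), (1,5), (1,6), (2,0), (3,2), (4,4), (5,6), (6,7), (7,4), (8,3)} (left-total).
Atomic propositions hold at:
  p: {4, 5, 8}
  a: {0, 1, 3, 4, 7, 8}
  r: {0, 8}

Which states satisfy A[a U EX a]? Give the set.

{0, 2, 3, 4, 6, 7, 8}

Sat(EX a) = {s : some successor in {0, 1, 3, 4, 7, 8}} = {0, 2, 4, 6, 7, 8}
A[a U EX a]: least fixpoint, start Z0 = Sat(EX a) = {0, 2, 4, 6, 7, 8}, add states in Sat(a) with every successor in Z. Z1 = {0, 2, 3, 4, 6, 7, 8}; fixed.
Sat(A[a U EX a]) = {0, 2, 3, 4, 6, 7, 8}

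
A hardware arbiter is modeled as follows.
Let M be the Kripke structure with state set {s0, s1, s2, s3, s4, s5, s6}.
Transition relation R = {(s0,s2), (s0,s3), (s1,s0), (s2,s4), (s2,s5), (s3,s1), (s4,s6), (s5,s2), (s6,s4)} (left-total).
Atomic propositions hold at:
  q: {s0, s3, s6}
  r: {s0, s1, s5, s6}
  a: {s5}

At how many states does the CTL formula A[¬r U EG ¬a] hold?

6

Sat(¬r) = {s2, s3, s4}
Sat(¬a) = {s0, s1, s2, s3, s4, s6}
EG ¬a: greatest fixpoint, start Z0 = {s0, s1, s2, s3, s4, s6}, keep only states in Sat with some successor in Z. Already a fixed point.
Sat(EG ¬a) = {s0, s1, s2, s3, s4, s6}
A[¬r U EG ¬a]: least fixpoint, start Z0 = Sat(EG ¬a) = {s0, s1, s2, s3, s4, s6}, add states in Sat(¬r) with every successor in Z. Already a fixed point.
Sat(A[¬r U EG ¬a]) = {s0, s1, s2, s3, s4, s6}
|Sat(A[¬r U EG ¬a])| = |{s0, s1, s2, s3, s4, s6}| = 6.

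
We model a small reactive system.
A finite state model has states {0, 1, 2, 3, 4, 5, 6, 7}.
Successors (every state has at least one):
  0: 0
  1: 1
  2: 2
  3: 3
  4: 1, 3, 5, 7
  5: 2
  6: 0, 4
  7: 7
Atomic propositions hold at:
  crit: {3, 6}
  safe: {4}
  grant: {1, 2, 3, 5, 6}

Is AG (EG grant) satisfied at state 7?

No

EG grant: greatest fixpoint, start Z0 = {1, 2, 3, 5, 6}, keep only states in Sat with some successor in Z. Z1 = {1, 2, 3, 5}; fixed.
Sat(EG grant) = {1, 2, 3, 5}
AG (EG grant): greatest fixpoint, start Z0 = {1, 2, 3, 5}, keep only states in Sat with every successor in Z. Already a fixed point.
Sat(AG (EG grant)) = {1, 2, 3, 5}
7 ∉ Sat(AG (EG grant)) = {1, 2, 3, 5}, so the formula does not hold at 7.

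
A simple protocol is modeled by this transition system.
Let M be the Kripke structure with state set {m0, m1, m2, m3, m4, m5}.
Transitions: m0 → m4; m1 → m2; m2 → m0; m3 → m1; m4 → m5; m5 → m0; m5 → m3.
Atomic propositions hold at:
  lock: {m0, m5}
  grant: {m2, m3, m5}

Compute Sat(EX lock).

{m2, m4, m5}

Sat(EX lock) = {s : some successor in {m0, m5}} = {m2, m4, m5}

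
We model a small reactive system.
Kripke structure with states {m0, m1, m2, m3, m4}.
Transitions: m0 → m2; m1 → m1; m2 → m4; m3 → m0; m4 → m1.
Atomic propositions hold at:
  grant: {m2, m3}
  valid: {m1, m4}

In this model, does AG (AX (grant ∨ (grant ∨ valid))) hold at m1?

Sat(grant ∨ valid) = {m1, m2, m3, m4}
Sat(grant ∨ (grant ∨ valid)) = {m1, m2, m3, m4}
Sat(AX (grant ∨ (grant ∨ valid))) = {s : every successor in {m1, m2, m3, m4}} = {m0, m1, m2, m4}
AG (AX (grant ∨ (grant ∨ valid))): greatest fixpoint, start Z0 = {m0, m1, m2, m4}, keep only states in Sat with every successor in Z. Already a fixed point.
Sat(AG (AX (grant ∨ (grant ∨ valid)))) = {m0, m1, m2, m4}
m1 ∈ Sat(AG (AX (grant ∨ (grant ∨ valid)))) = {m0, m1, m2, m4}, so the formula holds at m1.

Yes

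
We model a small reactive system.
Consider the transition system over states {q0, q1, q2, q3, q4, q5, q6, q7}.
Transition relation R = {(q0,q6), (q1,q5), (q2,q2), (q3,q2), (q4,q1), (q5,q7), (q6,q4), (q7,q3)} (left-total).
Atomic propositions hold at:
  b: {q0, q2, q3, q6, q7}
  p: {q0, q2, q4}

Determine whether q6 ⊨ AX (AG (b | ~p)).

Sat(~p) = {q1, q3, q5, q6, q7}
Sat(b | ~p) = {q0, q1, q2, q3, q5, q6, q7}
AG (b | ~p): greatest fixpoint, start Z0 = {q0, q1, q2, q3, q5, q6, q7}, keep only states in Sat with every successor in Z. Z1 = {q0, q1, q2, q3, q5, q7}; Z2 = {q1, q2, q3, q5, q7}; fixed.
Sat(AG (b | ~p)) = {q1, q2, q3, q5, q7}
Sat(AX (AG (b | ~p))) = {s : every successor in {q1, q2, q3, q5, q7}} = {q1, q2, q3, q4, q5, q7}
q6 ∉ Sat(AX (AG (b | ~p))) = {q1, q2, q3, q4, q5, q7}, so the formula does not hold at q6.

No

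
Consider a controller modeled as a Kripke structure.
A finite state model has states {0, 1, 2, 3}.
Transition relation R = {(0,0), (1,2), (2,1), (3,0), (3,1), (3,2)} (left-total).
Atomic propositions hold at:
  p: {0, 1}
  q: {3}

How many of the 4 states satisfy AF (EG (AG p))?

1

AG p: greatest fixpoint, start Z0 = {0, 1}, keep only states in Sat with every successor in Z. Z1 = {0}; fixed.
Sat(AG p) = {0}
EG (AG p): greatest fixpoint, start Z0 = {0}, keep only states in Sat with some successor in Z. Already a fixed point.
Sat(EG (AG p)) = {0}
AF (EG (AG p)): least fixpoint, start Z0 = {0}, add states with every successor in Z. Already a fixed point.
Sat(AF (EG (AG p))) = {0}
|Sat(AF (EG (AG p)))| = |{0}| = 1.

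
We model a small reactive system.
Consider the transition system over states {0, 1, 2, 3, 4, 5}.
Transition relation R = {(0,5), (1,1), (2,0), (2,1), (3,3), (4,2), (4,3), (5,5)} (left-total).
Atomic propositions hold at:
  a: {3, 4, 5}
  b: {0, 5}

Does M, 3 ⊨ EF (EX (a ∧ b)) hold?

No

Sat(a ∧ b) = {5}
Sat(EX (a ∧ b)) = {s : some successor in {5}} = {0, 5}
EF (EX (a ∧ b)): least fixpoint, start Z0 = {0, 5}, add states with some successor in Z. Z1 = {0, 2, 5}; Z2 = {0, 2, 4, 5}; fixed.
Sat(EF (EX (a ∧ b))) = {0, 2, 4, 5}
3 ∉ Sat(EF (EX (a ∧ b))) = {0, 2, 4, 5}, so the formula does not hold at 3.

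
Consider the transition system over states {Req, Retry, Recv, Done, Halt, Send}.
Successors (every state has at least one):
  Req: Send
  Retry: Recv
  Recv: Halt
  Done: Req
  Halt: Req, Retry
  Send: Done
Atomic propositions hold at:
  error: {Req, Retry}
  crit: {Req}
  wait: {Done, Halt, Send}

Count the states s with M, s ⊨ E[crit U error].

2

E[crit U error]: least fixpoint, start Z0 = Sat(error) = {Req, Retry}, add states in Sat(crit) with some successor in Z. Already a fixed point.
Sat(E[crit U error]) = {Req, Retry}
|Sat(E[crit U error])| = |{Req, Retry}| = 2.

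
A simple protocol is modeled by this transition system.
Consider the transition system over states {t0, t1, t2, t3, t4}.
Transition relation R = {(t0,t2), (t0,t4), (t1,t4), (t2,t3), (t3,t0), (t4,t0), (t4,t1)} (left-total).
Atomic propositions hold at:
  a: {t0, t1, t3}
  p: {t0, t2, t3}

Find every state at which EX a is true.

{t2, t3, t4}

Sat(EX a) = {s : some successor in {t0, t1, t3}} = {t2, t3, t4}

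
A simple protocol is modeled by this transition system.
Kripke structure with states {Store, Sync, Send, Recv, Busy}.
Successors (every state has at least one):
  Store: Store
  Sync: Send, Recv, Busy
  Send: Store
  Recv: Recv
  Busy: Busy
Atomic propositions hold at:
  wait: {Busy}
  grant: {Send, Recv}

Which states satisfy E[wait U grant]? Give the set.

E[wait U grant]: least fixpoint, start Z0 = Sat(grant) = {Send, Recv}, add states in Sat(wait) with some successor in Z. Already a fixed point.
Sat(E[wait U grant]) = {Send, Recv}

{Send, Recv}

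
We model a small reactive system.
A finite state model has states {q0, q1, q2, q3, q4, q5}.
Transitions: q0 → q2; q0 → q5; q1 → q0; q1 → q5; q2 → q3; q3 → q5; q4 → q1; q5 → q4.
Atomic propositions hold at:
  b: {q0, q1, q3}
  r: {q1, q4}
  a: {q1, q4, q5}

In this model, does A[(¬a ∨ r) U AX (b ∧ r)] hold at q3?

Sat(¬a) = {q0, q2, q3}
Sat(¬a ∨ r) = {q0, q1, q2, q3, q4}
Sat(b ∧ r) = {q1}
Sat(AX (b ∧ r)) = {s : every successor in {q1}} = {q4}
A[(¬a ∨ r) U AX (b ∧ r)]: least fixpoint, start Z0 = Sat(AX (b ∧ r)) = {q4}, add states in Sat(¬a ∨ r) with every successor in Z. Already a fixed point.
Sat(A[(¬a ∨ r) U AX (b ∧ r)]) = {q4}
q3 ∉ Sat(A[(¬a ∨ r) U AX (b ∧ r)]) = {q4}, so the formula does not hold at q3.

No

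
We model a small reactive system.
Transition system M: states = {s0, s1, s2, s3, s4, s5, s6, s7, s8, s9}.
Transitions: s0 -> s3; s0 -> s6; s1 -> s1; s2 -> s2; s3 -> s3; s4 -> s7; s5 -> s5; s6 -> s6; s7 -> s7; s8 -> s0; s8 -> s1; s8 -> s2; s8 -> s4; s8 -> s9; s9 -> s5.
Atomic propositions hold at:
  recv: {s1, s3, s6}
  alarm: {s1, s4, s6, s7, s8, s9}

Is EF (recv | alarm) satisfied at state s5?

Sat(recv | alarm) = {s1, s3, s4, s6, s7, s8, s9}
EF (recv | alarm): least fixpoint, start Z0 = {s1, s3, s4, s6, s7, s8, s9}, add states with some successor in Z. Z1 = {s0, s1, s3, s4, s6, s7, s8, s9}; fixed.
Sat(EF (recv | alarm)) = {s0, s1, s3, s4, s6, s7, s8, s9}
s5 ∉ Sat(EF (recv | alarm)) = {s0, s1, s3, s4, s6, s7, s8, s9}, so the formula does not hold at s5.

No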